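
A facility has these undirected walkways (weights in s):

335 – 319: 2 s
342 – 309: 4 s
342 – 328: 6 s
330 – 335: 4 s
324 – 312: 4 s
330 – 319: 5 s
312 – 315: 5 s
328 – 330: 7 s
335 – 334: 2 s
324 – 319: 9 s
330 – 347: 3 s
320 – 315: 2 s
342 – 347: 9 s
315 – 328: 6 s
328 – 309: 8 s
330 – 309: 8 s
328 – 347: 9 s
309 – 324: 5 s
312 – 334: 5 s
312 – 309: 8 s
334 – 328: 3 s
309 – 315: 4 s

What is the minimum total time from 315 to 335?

Shortest distances from 315:
315: 0
320: 2  (via 315)
309: 4  (via 315)
312: 5  (via 315)
328: 6  (via 315)
342: 8  (via 309)
324: 9  (via 309)
334: 9  (via 328)
335: 11  (via 334)
Shortest route: 315–328–334–335 = 11 s.

11 s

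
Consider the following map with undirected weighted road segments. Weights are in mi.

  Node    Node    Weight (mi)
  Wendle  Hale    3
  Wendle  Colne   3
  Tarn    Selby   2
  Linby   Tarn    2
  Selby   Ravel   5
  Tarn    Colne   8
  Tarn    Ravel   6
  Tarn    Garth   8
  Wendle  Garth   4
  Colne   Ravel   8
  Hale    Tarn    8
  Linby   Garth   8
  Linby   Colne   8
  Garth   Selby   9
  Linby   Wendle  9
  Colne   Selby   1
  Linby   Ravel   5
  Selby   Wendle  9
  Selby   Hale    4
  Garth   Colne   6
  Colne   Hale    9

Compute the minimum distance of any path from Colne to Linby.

Running Dijkstra from Colne:
Colne: 0
Selby: 1  (via Colne)
Tarn: 3  (via Selby)
Wendle: 3  (via Colne)
Hale: 5  (via Selby)
Linby: 5  (via Tarn)
Shortest route: Colne–Selby–Tarn–Linby = 5 mi.

5 mi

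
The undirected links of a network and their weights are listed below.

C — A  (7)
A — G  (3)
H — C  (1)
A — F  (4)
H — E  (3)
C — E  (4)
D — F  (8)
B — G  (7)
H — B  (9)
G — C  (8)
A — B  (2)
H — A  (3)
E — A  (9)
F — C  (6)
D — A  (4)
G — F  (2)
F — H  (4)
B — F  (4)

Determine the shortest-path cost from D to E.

Compare a few routes:
D → A → H → C → E: 4+3+1+4 = 12
D → A → H → E: 4+3+3 = 10
The minimum is 10 via D → A → H → E.

10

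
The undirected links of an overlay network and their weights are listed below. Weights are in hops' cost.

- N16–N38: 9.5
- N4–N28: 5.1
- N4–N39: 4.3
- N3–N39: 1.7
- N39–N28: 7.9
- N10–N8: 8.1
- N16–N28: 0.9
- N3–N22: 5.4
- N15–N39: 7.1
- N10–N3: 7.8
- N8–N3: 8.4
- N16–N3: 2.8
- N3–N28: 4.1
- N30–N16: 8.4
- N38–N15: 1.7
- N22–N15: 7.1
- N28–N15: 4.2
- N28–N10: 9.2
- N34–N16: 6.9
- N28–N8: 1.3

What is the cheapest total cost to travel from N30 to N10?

18.5 hops' cost

Enumerating some paths:
N30 - N16 - N28 - N8 - N10: 8.4+0.9+1.3+8.1 = 18.7
N30 - N16 - N28 - N10: 8.4+0.9+9.2 = 18.5
The minimum is 18.5 hops' cost via N30 - N16 - N28 - N10.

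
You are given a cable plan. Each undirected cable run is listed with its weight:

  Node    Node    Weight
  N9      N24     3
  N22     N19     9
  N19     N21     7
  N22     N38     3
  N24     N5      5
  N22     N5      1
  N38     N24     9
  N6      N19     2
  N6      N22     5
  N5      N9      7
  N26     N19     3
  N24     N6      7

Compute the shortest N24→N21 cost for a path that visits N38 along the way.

26

Shortest N24→N38: N24 → N38 = 9
Shortest N38→N21: N38 → N22 → N6 → N19 → N21 = 17
Total via N38: 9 + 17 = 26.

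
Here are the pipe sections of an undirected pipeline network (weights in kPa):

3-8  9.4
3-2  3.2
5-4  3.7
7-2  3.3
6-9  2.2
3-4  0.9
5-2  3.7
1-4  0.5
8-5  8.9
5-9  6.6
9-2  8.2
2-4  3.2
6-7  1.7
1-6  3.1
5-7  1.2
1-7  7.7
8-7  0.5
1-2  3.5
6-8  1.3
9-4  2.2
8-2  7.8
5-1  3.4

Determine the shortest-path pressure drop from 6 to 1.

3.1 kPa

Candidate routes:
6 → 8 → 7 → 5 → 1: 1.3+0.5+1.2+3.4 = 6.4
6 → 1: 3.1 = 3.1
6 → 9 → 4 → 1: 2.2+2.2+0.5 = 4.9
6 → 7 → 5 → 1: 1.7+1.2+3.4 = 6.3
Cheapest is 6 → 1 at 3.1 kPa.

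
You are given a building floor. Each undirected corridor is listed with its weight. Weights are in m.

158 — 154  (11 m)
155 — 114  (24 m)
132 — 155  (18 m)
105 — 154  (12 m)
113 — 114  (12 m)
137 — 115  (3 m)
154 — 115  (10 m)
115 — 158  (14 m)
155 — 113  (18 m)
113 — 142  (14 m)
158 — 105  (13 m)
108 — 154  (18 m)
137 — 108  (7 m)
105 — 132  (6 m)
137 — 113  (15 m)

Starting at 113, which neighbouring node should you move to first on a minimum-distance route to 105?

137

Compare a few routes:
113 → 137 → 115 → 154 → 105: 15+3+10+12 = 40
113 → 137 → 115 → 158 → 105: 15+3+14+13 = 45
113 → 155 → 132 → 105: 18+18+6 = 42
The minimum is 40 m via 113 → 137 → 115 → 154 → 105.
So from 113 the first move is to 137.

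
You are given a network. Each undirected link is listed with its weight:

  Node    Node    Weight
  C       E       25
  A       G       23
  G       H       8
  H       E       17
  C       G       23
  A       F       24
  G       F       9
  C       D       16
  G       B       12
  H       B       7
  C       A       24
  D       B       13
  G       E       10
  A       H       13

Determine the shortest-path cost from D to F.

Compare a few routes:
D - B - G - F: 13+12+9 = 34
D - C - G - F: 16+23+9 = 48
D - B - H - E - G - F: 13+7+17+10+9 = 56
D - B - H - G - F: 13+7+8+9 = 37
Cheapest is D - B - G - F at 34.

34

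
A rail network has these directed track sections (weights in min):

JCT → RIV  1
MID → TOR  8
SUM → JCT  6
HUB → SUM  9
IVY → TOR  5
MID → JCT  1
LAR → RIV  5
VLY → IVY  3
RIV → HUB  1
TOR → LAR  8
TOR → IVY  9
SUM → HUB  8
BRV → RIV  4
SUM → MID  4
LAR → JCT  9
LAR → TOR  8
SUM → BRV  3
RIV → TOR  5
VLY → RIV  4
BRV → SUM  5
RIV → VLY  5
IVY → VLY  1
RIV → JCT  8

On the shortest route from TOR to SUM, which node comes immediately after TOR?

Compare a few routes:
TOR–LAR–JCT–RIV–HUB–SUM: 8+9+1+1+9 = 28
TOR–LAR–RIV–HUB–SUM: 8+5+1+9 = 23
TOR–IVY–VLY–RIV–HUB–SUM: 9+1+4+1+9 = 24
The minimum is 23 min via TOR–LAR–RIV–HUB–SUM.
So from TOR the first move is to LAR.

LAR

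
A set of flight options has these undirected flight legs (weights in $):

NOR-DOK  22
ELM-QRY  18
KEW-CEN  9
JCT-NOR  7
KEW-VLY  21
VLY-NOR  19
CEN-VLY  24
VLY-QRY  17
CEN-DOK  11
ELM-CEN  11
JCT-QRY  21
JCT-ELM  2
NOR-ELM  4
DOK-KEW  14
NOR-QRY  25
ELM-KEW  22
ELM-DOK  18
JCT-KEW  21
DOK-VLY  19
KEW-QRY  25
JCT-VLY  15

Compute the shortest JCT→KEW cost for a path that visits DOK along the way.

Shortest JCT→DOK: JCT–ELM–DOK = 20
Shortest DOK→KEW: DOK–KEW = 14
Total via DOK: 20 + 14 = $34.

$34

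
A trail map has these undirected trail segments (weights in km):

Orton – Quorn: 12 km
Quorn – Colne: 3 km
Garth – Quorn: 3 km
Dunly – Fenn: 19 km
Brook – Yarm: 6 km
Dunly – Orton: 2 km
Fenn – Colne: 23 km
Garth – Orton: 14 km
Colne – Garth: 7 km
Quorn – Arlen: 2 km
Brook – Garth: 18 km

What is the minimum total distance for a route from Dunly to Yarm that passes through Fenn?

Best Dunly to Fenn: Dunly → Fenn costing 19
Best Fenn to Yarm: Fenn → Colne → Quorn → Garth → Brook → Yarm costing 53
Total via Fenn: 19 + 53 = 72 km.

72 km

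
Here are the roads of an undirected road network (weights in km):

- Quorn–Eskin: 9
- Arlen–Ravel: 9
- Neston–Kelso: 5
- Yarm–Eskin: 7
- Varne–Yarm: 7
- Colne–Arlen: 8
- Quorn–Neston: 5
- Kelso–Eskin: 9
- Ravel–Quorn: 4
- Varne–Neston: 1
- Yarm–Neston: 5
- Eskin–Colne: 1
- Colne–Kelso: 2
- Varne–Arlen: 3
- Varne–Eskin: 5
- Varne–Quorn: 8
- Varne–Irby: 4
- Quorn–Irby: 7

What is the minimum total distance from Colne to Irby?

Enumerating some paths:
Colne–Kelso–Neston–Varne–Irby: 2+5+1+4 = 12
Colne–Eskin–Varne–Irby: 1+5+4 = 10
Cheapest is Colne–Eskin–Varne–Irby at 10 km.

10 km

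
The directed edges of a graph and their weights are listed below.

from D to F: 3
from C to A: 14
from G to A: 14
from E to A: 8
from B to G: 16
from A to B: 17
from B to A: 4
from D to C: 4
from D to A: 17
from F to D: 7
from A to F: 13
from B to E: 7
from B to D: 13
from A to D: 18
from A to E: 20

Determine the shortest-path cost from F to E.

Shortest distances from F:
F: 0
D: 7  (via F)
C: 11  (via D)
A: 24  (via D)
B: 41  (via A)
E: 44  (via A)
Shortest route: F–D–A–E = 44.

44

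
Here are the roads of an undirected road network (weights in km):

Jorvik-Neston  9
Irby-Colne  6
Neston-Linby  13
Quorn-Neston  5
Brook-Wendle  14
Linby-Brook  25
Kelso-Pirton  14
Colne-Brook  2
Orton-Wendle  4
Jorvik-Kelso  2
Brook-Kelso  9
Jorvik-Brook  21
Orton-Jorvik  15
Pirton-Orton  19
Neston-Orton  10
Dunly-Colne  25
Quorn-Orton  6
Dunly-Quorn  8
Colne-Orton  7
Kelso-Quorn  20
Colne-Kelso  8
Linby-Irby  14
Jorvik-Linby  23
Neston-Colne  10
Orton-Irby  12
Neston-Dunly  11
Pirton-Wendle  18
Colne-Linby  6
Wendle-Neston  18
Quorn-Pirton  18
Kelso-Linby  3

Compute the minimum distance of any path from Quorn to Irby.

18 km

Shortest distances from Quorn:
Quorn: 0
Neston: 5  (via Quorn)
Orton: 6  (via Quorn)
Dunly: 8  (via Quorn)
Wendle: 10  (via Orton)
Colne: 13  (via Orton)
Jorvik: 14  (via Neston)
Brook: 15  (via Colne)
Kelso: 16  (via Jorvik)
Irby: 18  (via Orton)
Shortest route: Quorn → Orton → Irby = 18 km.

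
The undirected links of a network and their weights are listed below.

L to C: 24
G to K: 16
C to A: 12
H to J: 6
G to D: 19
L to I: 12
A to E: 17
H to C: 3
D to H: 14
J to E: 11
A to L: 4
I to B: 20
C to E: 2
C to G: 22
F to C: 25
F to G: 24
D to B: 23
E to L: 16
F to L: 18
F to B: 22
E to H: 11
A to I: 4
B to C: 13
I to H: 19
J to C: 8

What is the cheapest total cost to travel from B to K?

51

Enumerating some paths:
B–C–G–K: 13+22+16 = 51
B–D–G–K: 23+19+16 = 58
Cheapest is B–C–G–K at 51.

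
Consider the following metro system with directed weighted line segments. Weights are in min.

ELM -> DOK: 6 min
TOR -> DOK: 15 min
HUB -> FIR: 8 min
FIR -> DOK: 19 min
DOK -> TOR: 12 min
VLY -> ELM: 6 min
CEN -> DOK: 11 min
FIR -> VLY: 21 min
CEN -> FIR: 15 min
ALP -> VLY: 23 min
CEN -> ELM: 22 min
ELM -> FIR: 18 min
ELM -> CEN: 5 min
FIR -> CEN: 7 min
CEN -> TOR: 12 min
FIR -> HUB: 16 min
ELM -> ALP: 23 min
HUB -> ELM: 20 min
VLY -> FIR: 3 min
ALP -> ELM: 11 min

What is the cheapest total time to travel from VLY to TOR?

22 min

Compare a few routes:
VLY–FIR–CEN–TOR: 3+7+12 = 22
VLY–ELM–CEN–TOR: 6+5+12 = 23
The minimum is 22 min via VLY–FIR–CEN–TOR.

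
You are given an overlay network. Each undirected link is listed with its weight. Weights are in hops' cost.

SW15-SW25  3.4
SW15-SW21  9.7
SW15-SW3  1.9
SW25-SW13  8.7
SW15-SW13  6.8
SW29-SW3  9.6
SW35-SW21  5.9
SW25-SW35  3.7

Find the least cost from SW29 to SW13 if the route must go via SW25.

Best SW29 to SW25: SW29–SW3–SW15–SW25 costing 14.9
Best SW25 to SW13: SW25–SW13 costing 8.7
Total via SW25: 14.9 + 8.7 = 23.6 hops' cost.

23.6 hops' cost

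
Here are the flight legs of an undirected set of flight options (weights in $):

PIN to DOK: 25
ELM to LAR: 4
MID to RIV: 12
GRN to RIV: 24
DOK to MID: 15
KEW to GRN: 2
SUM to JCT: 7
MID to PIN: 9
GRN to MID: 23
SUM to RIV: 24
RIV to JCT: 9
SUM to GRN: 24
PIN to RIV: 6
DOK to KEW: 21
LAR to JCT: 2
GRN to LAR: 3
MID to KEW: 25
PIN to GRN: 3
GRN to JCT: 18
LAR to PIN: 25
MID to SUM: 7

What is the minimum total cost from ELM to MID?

$19

Enumerating some paths:
ELM → LAR → GRN → PIN → RIV → MID: 4+3+3+6+12 = 28
ELM → LAR → JCT → RIV → MID: 4+2+9+12 = 27
ELM → LAR → GRN → PIN → MID: 4+3+3+9 = 19
ELM → LAR → JCT → SUM → MID: 4+2+7+7 = 20
The minimum is $19 via ELM → LAR → GRN → PIN → MID.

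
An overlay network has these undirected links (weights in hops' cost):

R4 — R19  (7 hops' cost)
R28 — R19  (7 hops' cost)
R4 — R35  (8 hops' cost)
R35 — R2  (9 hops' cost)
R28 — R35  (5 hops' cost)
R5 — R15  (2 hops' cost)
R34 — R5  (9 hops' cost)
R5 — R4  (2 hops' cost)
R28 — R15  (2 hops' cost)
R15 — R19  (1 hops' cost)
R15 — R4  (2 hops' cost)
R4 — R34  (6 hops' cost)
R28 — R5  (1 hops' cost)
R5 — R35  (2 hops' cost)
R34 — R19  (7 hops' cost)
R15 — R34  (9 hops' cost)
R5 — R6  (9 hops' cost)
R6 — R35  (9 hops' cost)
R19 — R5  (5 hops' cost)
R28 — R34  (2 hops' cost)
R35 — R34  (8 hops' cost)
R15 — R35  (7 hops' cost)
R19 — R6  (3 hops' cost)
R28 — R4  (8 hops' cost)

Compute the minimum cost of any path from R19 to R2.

Running Dijkstra from R19:
R19: 0
R15: 1  (via R19)
R28: 3  (via R15)
R5: 3  (via R15)
R4: 3  (via R15)
R6: 3  (via R19)
R35: 5  (via R5)
R34: 5  (via R28)
R2: 14  (via R35)
Shortest route: R19 → R15 → R5 → R35 → R2 = 14 hops' cost.

14 hops' cost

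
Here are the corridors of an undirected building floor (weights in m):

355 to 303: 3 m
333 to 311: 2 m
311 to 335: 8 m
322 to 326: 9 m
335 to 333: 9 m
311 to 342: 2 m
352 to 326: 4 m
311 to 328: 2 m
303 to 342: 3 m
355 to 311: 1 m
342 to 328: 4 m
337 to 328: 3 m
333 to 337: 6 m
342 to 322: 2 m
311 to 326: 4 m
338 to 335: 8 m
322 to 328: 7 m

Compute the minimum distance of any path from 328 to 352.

Shortest distances from 328:
328: 0
311: 2  (via 328)
337: 3  (via 328)
355: 3  (via 311)
333: 4  (via 311)
342: 4  (via 328)
322: 6  (via 342)
303: 6  (via 355)
326: 6  (via 311)
352: 10  (via 326)
Shortest route: 328 → 311 → 326 → 352 = 10 m.

10 m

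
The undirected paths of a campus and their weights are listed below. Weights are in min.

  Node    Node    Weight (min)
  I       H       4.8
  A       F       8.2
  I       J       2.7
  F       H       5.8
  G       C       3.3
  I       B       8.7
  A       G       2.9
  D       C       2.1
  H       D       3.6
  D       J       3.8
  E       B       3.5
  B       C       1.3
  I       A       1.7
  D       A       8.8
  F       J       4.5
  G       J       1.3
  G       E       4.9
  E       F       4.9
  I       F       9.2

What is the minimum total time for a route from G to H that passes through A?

9.4 min

Best G to A: G–A costing 2.9
Best A to H: A–I–H costing 6.5
Total via A: 2.9 + 6.5 = 9.4 min.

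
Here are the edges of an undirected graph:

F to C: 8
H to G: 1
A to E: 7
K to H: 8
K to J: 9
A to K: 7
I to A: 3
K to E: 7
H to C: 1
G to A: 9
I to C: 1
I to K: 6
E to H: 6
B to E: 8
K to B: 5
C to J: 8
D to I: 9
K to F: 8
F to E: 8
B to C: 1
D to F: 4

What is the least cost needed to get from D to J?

18

Running Dijkstra from D:
D: 0
F: 4  (via D)
I: 9  (via D)
C: 10  (via I)
B: 11  (via C)
H: 11  (via C)
A: 12  (via I)
E: 12  (via F)
G: 12  (via H)
K: 12  (via F)
J: 18  (via C)
Shortest route: D → I → C → J = 18.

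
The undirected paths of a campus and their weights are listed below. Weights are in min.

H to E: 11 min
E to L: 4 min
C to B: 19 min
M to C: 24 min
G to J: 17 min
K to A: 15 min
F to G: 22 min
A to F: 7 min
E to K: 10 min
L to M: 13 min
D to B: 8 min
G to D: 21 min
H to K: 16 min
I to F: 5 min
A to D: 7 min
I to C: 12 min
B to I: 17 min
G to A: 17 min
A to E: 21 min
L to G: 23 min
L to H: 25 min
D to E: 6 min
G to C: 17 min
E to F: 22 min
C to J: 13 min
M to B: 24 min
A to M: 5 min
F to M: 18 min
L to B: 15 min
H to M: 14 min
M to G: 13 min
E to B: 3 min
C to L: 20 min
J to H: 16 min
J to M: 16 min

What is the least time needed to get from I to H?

31 min

Candidate routes:
I - F - A - M - H: 5+7+5+14 = 31
I - F - A - D - E - H: 5+7+7+6+11 = 36
Cheapest is I - F - A - M - H at 31 min.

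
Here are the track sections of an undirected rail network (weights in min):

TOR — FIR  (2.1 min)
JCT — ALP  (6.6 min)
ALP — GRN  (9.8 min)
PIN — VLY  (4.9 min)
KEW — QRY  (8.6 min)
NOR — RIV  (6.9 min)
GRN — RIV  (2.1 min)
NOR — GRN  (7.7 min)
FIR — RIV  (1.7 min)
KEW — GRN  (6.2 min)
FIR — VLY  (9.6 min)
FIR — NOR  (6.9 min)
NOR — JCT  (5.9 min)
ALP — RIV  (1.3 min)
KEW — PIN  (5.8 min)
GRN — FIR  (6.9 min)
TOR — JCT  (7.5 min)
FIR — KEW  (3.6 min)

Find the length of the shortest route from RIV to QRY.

13.9 min

Running Dijkstra from RIV:
RIV: 0
ALP: 1.3  (via RIV)
FIR: 1.7  (via RIV)
GRN: 2.1  (via RIV)
TOR: 3.8  (via FIR)
KEW: 5.3  (via FIR)
NOR: 6.9  (via RIV)
JCT: 7.9  (via ALP)
PIN: 11.1  (via KEW)
VLY: 11.3  (via FIR)
QRY: 13.9  (via KEW)
Shortest route: RIV–FIR–KEW–QRY = 13.9 min.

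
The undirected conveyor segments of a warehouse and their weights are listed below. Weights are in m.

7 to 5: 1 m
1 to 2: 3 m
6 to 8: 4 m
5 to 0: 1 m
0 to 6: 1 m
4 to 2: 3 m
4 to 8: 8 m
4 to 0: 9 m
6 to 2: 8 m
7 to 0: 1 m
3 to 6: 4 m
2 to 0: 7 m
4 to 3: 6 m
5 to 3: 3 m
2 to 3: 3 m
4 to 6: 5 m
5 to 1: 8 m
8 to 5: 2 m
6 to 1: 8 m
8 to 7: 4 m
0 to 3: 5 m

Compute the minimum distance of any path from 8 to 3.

5 m

Shortest distances from 8:
8: 0
5: 2  (via 8)
0: 3  (via 5)
7: 3  (via 5)
6: 4  (via 8)
3: 5  (via 5)
Shortest route: 8–5–3 = 5 m.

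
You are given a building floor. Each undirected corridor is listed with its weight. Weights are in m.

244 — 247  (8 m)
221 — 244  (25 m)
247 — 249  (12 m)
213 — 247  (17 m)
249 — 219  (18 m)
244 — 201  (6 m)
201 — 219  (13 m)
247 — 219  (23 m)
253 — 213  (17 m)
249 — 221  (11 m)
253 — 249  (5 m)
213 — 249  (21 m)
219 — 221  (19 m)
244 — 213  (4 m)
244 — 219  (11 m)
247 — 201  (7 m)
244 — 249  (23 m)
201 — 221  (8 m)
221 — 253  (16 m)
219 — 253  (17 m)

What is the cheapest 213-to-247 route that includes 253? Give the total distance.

Best 213 to 253: 213–253 costing 17
Best 253 to 247: 253–249–247 costing 17
Total via 253: 17 + 17 = 34 m.

34 m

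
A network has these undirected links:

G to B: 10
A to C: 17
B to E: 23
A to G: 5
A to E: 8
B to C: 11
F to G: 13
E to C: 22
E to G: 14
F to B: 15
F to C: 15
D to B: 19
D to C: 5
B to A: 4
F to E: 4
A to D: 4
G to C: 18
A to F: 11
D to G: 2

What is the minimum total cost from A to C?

Compare a few routes:
A → G → D → C: 5+2+5 = 12
A → D → C: 4+5 = 9
Cheapest is A → D → C at 9.

9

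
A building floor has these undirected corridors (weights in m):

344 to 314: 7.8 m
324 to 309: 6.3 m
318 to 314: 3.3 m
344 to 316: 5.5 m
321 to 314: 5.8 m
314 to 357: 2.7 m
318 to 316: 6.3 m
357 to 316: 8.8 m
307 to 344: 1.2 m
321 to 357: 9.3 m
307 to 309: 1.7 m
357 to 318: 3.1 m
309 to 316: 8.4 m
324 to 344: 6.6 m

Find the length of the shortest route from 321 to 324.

Running Dijkstra from 321:
321: 0
314: 5.8  (via 321)
357: 8.5  (via 314)
318: 9.1  (via 314)
344: 13.6  (via 314)
307: 14.8  (via 344)
316: 15.4  (via 318)
309: 16.5  (via 307)
324: 20.2  (via 344)
Shortest route: 321–314–344–324 = 20.2 m.

20.2 m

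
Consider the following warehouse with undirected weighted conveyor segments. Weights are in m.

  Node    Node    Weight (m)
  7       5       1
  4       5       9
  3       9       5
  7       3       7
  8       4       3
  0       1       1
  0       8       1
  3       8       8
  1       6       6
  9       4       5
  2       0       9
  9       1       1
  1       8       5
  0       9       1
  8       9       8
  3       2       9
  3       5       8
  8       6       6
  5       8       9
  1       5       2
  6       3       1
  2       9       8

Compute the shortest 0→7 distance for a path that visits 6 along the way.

Best 0 to 6: 0–1–6 costing 7
Best 6 to 7: 6–3–7 costing 8
Total via 6: 7 + 8 = 15 m.

15 m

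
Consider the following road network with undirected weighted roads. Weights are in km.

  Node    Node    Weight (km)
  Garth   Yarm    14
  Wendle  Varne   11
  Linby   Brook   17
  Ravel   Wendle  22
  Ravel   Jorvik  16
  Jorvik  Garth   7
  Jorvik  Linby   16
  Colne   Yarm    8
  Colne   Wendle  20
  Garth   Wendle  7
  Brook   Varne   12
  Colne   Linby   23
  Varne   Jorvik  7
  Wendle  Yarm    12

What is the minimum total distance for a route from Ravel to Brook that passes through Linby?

49 km

Best Ravel to Linby: Ravel → Jorvik → Linby costing 32
Shortest Linby→Brook: Linby → Brook = 17
Total via Linby: 32 + 17 = 49 km.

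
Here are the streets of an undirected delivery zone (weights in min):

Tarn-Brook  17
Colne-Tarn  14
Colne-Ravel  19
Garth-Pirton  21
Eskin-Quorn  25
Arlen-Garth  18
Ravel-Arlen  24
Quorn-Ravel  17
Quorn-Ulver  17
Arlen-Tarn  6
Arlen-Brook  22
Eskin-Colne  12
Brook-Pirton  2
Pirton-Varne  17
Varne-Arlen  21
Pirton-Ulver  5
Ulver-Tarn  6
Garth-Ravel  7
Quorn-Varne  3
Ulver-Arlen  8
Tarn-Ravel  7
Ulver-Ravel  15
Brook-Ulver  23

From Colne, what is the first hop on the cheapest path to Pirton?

Compare a few routes:
Colne - Tarn - Brook - Pirton: 14+17+2 = 33
Colne - Tarn - Ulver - Pirton: 14+6+5 = 25
The minimum is 25 min via Colne - Tarn - Ulver - Pirton.
So from Colne the first move is to Tarn.

Tarn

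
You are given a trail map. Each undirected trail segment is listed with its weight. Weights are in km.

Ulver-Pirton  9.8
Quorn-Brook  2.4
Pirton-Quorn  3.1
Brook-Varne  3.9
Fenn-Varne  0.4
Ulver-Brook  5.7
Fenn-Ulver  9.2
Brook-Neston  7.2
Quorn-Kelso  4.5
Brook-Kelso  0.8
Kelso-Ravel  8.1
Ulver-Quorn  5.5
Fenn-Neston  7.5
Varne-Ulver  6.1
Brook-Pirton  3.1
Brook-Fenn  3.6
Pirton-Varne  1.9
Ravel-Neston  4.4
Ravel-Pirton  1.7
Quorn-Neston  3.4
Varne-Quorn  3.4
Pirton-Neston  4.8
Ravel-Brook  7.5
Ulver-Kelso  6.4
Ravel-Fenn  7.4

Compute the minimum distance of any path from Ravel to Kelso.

5.6 km

Compare a few routes:
Ravel–Kelso: 8.1 = 8.1
Ravel–Brook–Kelso: 7.5+0.8 = 8.3
Ravel–Pirton–Quorn–Brook–Kelso: 1.7+3.1+2.4+0.8 = 8
Ravel–Pirton–Brook–Kelso: 1.7+3.1+0.8 = 5.6
The minimum is 5.6 km via Ravel–Pirton–Brook–Kelso.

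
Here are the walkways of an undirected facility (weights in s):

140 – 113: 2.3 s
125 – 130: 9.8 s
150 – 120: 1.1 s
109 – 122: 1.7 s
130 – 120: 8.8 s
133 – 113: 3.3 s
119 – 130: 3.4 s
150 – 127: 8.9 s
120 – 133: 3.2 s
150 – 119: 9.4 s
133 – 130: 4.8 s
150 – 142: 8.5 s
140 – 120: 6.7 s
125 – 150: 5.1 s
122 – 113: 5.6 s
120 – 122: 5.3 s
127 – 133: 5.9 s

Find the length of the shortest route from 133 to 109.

10.2 s

Enumerating some paths:
133 → 113 → 122 → 109: 3.3+5.6+1.7 = 10.6
133 → 120 → 122 → 109: 3.2+5.3+1.7 = 10.2
133 → 113 → 140 → 120 → 122 → 109: 3.3+2.3+6.7+5.3+1.7 = 19.3
The minimum is 10.2 s via 133 → 120 → 122 → 109.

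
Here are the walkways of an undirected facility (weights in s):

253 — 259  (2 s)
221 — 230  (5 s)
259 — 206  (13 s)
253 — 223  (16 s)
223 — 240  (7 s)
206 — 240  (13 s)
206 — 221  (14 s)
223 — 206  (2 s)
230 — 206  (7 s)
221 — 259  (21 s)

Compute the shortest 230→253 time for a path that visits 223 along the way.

Shortest 230→223: 230–206–223 = 9
Best 223 to 253: 223–253 costing 16
Total via 223: 9 + 16 = 25 s.

25 s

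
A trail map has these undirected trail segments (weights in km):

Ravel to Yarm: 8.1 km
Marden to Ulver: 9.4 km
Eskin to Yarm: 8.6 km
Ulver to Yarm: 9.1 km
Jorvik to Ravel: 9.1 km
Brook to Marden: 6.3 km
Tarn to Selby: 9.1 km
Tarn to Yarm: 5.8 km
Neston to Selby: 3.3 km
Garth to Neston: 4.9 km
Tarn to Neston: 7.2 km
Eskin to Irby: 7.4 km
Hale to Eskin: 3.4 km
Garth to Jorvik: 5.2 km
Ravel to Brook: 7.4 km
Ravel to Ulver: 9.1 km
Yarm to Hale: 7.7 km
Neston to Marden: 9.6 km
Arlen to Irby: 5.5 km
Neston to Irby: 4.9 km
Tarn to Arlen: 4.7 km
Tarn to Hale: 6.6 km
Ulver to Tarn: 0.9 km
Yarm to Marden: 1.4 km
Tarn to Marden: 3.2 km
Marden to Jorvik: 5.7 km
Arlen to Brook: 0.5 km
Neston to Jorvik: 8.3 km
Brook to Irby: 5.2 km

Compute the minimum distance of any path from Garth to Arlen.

15.3 km

Settle nodes by increasing distance from Garth:
Garth: 0
Neston: 4.9  (via Garth)
Jorvik: 5.2  (via Garth)
Selby: 8.2  (via Neston)
Irby: 9.8  (via Neston)
Marden: 10.9  (via Jorvik)
Tarn: 12.1  (via Neston)
Yarm: 12.3  (via Marden)
Ulver: 13  (via Tarn)
Ravel: 14.3  (via Jorvik)
Brook: 15  (via Irby)
Arlen: 15.3  (via Irby)
Shortest route: Garth → Neston → Irby → Arlen = 15.3 km.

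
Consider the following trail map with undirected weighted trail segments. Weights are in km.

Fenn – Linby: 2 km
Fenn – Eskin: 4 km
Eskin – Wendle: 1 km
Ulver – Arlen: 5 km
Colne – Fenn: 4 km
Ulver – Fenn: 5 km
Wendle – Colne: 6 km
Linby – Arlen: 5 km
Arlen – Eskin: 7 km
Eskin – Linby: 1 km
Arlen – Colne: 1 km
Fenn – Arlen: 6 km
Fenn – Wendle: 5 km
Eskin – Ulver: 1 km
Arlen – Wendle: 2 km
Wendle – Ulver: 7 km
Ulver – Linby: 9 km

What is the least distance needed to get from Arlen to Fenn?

5 km

Settle nodes by increasing distance from Arlen:
Arlen: 0
Colne: 1  (via Arlen)
Wendle: 2  (via Arlen)
Eskin: 3  (via Wendle)
Ulver: 4  (via Eskin)
Linby: 4  (via Eskin)
Fenn: 5  (via Colne)
Shortest route: Arlen–Colne–Fenn = 5 km.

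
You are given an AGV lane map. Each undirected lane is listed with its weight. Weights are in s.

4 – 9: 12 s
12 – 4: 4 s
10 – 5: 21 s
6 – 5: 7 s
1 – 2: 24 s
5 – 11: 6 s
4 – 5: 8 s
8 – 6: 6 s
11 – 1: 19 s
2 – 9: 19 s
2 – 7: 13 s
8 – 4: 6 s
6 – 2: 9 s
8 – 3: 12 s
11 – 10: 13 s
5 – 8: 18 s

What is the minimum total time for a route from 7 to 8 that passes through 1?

Shortest 7→1: 7 → 2 → 1 = 37
Shortest 1→8: 1 → 11 → 5 → 6 → 8 = 38
Total via 1: 37 + 38 = 75 s.

75 s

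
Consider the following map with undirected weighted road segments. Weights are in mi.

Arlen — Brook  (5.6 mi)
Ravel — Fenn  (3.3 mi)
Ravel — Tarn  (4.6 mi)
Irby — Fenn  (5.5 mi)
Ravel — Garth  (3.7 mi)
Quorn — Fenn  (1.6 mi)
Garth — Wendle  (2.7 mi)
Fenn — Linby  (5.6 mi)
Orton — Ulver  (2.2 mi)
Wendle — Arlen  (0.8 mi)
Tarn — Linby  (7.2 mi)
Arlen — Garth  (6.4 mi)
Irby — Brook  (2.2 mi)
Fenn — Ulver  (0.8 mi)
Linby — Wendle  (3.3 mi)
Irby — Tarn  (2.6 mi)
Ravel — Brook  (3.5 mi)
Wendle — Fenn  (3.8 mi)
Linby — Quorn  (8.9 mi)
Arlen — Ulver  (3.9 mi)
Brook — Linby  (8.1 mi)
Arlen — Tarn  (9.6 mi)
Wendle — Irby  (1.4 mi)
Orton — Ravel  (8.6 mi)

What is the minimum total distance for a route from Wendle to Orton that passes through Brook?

13.4 mi

Best Wendle to Brook: Wendle–Irby–Brook costing 3.6
Best Brook to Orton: Brook–Ravel–Fenn–Ulver–Orton costing 9.8
Total via Brook: 3.6 + 9.8 = 13.4 mi.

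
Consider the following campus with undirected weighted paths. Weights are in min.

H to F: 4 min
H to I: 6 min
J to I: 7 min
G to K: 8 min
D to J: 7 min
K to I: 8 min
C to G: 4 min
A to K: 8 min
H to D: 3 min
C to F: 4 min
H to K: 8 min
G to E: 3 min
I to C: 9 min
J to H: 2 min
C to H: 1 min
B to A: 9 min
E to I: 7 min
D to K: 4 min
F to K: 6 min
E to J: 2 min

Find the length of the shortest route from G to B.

25 min

Compare a few routes:
G - E - J - H - D - K - A - B: 3+2+2+3+4+8+9 = 31
G - K - A - B: 8+8+9 = 25
G - C - H - K - A - B: 4+1+8+8+9 = 30
G - C - H - D - K - A - B: 4+1+3+4+8+9 = 29
Cheapest is G - K - A - B at 25 min.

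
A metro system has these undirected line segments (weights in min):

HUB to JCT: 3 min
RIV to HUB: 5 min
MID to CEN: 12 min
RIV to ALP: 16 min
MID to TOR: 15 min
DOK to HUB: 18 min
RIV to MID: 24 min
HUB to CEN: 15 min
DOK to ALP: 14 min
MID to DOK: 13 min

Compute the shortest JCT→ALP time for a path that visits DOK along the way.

35 min

Shortest JCT→DOK: JCT–HUB–DOK = 21
Best DOK to ALP: DOK–ALP costing 14
Total via DOK: 21 + 14 = 35 min.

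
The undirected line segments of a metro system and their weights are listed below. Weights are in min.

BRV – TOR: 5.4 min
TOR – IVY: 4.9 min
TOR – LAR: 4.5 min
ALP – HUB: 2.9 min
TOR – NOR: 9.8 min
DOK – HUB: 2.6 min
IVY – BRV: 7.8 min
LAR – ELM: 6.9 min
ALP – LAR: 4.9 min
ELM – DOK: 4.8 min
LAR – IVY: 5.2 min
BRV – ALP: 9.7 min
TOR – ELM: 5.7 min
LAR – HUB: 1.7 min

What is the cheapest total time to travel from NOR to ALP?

18.9 min

Settle nodes by increasing distance from NOR:
NOR: 0
TOR: 9.8  (via NOR)
LAR: 14.3  (via TOR)
IVY: 14.7  (via TOR)
BRV: 15.2  (via TOR)
ELM: 15.5  (via TOR)
HUB: 16  (via LAR)
DOK: 18.6  (via HUB)
ALP: 18.9  (via HUB)
Shortest route: NOR–TOR–LAR–HUB–ALP = 18.9 min.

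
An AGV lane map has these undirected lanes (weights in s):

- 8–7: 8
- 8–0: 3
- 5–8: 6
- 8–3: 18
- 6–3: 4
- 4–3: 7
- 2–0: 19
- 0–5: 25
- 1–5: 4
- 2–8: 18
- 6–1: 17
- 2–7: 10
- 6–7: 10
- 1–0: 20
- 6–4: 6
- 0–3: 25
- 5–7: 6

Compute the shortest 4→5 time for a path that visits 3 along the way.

Best 4 to 3: 4–3 costing 7
Best 3 to 5: 3–6–7–5 costing 20
Total via 3: 7 + 20 = 27 s.

27 s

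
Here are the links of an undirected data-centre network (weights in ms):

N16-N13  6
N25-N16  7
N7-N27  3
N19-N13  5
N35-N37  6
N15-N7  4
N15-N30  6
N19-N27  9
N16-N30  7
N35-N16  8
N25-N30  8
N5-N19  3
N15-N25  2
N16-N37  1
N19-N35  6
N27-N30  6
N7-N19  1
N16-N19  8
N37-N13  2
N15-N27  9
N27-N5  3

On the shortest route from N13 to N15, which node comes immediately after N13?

Candidate routes:
N13–N37–N16–N25–N15: 2+1+7+2 = 12
N13–N19–N7–N15: 5+1+4 = 10
N13–N16–N25–N15: 6+7+2 = 15
The minimum is 10 ms via N13–N19–N7–N15.
So from N13 the first move is to N19.

N19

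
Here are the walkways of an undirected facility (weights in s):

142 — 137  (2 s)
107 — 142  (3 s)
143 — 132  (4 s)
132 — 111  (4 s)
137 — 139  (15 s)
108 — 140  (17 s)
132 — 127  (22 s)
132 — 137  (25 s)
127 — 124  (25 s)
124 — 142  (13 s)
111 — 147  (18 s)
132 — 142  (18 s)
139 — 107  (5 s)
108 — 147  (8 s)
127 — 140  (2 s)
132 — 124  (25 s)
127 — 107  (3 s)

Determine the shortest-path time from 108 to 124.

Compare a few routes:
108–140–127–107–142–124: 17+2+3+3+13 = 38
108–147–111–132–124: 8+18+4+25 = 55
108–140–127–124: 17+2+25 = 44
Cheapest is 108–140–127–107–142–124 at 38 s.

38 s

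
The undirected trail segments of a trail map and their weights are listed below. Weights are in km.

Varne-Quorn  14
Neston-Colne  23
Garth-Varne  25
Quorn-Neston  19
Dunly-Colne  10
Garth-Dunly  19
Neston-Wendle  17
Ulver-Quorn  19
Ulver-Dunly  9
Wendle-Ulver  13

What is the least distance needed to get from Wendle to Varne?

46 km

Running Dijkstra from Wendle:
Wendle: 0
Ulver: 13  (via Wendle)
Neston: 17  (via Wendle)
Dunly: 22  (via Ulver)
Quorn: 32  (via Ulver)
Colne: 32  (via Dunly)
Garth: 41  (via Dunly)
Varne: 46  (via Quorn)
Shortest route: Wendle → Ulver → Quorn → Varne = 46 km.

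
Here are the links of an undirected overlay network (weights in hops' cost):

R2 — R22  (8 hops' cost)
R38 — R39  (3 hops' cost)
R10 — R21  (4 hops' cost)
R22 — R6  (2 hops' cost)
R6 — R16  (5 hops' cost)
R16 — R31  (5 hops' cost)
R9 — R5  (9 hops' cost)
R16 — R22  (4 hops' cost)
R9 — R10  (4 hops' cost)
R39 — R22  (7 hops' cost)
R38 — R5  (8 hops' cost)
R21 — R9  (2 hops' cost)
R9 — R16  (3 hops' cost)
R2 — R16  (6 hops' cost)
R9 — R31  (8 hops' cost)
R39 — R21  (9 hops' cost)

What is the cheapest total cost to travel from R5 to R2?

Compare a few routes:
R5 → R9 → R16 → R22 → R2: 9+3+4+8 = 24
R5 → R9 → R16 → R2: 9+3+6 = 18
The minimum is 18 hops' cost via R5 → R9 → R16 → R2.

18 hops' cost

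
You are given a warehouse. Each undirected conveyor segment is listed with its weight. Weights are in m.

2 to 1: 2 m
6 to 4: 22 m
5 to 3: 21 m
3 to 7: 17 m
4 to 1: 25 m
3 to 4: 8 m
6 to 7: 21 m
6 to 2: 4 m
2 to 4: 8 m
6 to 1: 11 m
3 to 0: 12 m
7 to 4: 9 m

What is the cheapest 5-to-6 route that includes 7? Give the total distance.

Best 5 to 7: 5 → 3 → 7 costing 38
Best 7 to 6: 7 → 6 costing 21
Total via 7: 38 + 21 = 59 m.

59 m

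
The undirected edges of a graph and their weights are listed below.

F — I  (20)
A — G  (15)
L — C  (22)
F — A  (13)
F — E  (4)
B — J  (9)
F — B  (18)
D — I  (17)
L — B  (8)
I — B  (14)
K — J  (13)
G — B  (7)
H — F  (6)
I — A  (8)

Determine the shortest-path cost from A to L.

30

Enumerating some paths:
A–F–B–L: 13+18+8 = 39
A–I–B–L: 8+14+8 = 30
Cheapest is A–I–B–L at 30.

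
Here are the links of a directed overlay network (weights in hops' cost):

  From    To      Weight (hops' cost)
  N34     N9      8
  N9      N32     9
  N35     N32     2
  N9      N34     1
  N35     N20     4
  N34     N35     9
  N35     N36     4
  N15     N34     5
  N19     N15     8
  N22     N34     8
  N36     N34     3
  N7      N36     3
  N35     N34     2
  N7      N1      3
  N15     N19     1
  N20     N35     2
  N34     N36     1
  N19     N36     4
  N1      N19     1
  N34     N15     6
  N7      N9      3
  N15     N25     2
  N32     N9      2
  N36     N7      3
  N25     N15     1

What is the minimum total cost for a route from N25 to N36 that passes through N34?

Best N25 to N34: N25–N15–N34 costing 6
Best N34 to N36: N34–N36 costing 1
Total via N34: 6 + 1 = 7 hops' cost.

7 hops' cost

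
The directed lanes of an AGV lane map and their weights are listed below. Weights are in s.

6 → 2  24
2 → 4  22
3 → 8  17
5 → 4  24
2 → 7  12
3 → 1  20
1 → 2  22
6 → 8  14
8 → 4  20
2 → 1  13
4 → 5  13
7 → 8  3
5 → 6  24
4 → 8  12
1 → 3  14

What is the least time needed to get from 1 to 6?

Settle nodes by increasing distance from 1:
1: 0
3: 14  (via 1)
2: 22  (via 1)
8: 31  (via 3)
7: 34  (via 2)
4: 44  (via 2)
5: 57  (via 4)
6: 81  (via 5)
Shortest route: 1 → 2 → 4 → 5 → 6 = 81 s.

81 s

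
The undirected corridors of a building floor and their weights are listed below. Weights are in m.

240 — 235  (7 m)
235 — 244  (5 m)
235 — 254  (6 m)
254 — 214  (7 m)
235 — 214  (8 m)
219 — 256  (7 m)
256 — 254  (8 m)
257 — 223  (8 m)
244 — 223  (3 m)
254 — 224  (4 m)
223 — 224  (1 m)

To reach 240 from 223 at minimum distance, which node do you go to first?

244

Enumerating some paths:
223 → 224 → 254 → 235 → 240: 1+4+6+7 = 18
223 → 224 → 254 → 214 → 235 → 240: 1+4+7+8+7 = 27
223 → 244 → 235 → 240: 3+5+7 = 15
The minimum is 15 m via 223 → 244 → 235 → 240.
So from 223 the first move is to 244.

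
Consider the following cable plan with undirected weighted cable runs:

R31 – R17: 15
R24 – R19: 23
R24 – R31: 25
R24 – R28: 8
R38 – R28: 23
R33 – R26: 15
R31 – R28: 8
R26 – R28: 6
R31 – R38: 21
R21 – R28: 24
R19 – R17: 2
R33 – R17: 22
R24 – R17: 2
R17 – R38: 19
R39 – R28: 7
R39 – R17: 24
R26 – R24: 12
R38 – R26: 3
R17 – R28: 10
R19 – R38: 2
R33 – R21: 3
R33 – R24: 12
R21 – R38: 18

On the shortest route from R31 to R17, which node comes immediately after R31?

Compare a few routes:
R31 - R17: 15 = 15
R31 - R28 - R17: 8+10 = 18
The minimum is 15 via R31 - R17.
So from R31 the first move is to R17.

R17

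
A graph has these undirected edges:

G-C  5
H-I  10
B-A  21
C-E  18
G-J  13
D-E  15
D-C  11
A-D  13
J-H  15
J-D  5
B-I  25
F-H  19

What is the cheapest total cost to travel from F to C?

50

Running Dijkstra from F:
F: 0
H: 19  (via F)
I: 29  (via H)
J: 34  (via H)
D: 39  (via J)
G: 47  (via J)
C: 50  (via D)
Shortest route: F–H–J–D–C = 50.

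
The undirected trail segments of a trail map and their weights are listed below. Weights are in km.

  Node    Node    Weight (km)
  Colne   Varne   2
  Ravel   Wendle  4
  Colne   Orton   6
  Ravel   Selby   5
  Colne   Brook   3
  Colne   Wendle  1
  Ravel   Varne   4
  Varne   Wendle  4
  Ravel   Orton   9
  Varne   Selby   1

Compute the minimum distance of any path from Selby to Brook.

6 km

Enumerating some paths:
Selby - Varne - Ravel - Wendle - Colne - Brook: 1+4+4+1+3 = 13
Selby - Ravel - Wendle - Colne - Brook: 5+4+1+3 = 13
Selby - Varne - Colne - Brook: 1+2+3 = 6
Selby - Varne - Wendle - Colne - Brook: 1+4+1+3 = 9
Cheapest is Selby - Varne - Colne - Brook at 6 km.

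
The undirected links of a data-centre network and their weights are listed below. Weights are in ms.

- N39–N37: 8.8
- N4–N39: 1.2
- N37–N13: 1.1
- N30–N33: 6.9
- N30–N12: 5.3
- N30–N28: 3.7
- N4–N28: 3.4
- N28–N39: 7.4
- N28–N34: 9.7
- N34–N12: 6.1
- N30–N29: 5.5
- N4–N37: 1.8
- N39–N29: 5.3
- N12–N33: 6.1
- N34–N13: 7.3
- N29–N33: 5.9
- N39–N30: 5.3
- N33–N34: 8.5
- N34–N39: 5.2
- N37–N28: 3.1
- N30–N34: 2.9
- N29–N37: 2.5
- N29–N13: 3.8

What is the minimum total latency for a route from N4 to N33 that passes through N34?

Best N4 to N34: N4–N39–N34 costing 6.4
Best N34 to N33: N34–N33 costing 8.5
Total via N34: 6.4 + 8.5 = 14.9 ms.

14.9 ms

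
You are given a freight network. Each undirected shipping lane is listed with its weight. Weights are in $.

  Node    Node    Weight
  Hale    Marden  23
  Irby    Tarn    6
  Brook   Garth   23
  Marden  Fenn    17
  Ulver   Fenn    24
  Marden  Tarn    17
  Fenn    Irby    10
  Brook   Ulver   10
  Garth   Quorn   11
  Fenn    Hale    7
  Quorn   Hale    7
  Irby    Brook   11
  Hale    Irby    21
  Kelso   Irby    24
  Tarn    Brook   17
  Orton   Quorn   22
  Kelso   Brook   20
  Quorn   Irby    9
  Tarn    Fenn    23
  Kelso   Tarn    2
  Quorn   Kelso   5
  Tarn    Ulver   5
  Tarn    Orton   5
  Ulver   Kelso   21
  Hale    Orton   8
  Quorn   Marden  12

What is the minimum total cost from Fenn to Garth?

Running Dijkstra from Fenn:
Fenn: 0
Hale: 7  (via Fenn)
Irby: 10  (via Fenn)
Quorn: 14  (via Hale)
Orton: 15  (via Hale)
Tarn: 16  (via Irby)
Marden: 17  (via Fenn)
Kelso: 18  (via Tarn)
Ulver: 21  (via Tarn)
Brook: 21  (via Irby)
Garth: 25  (via Quorn)
Shortest route: Fenn–Hale–Quorn–Garth = $25.

$25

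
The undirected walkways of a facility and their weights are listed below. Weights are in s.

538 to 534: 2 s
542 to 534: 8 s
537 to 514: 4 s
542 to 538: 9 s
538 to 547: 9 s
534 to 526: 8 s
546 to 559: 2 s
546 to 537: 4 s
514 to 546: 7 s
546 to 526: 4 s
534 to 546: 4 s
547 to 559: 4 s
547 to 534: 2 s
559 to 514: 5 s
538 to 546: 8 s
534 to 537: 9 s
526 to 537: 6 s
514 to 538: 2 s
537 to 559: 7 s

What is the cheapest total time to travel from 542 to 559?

Compare a few routes:
542 - 538 - 514 - 559: 9+2+5 = 16
542 - 538 - 534 - 546 - 559: 9+2+4+2 = 17
542 - 534 - 547 - 559: 8+2+4 = 14
542 - 538 - 534 - 547 - 559: 9+2+2+4 = 17
Cheapest is 542 - 534 - 547 - 559 at 14 s.

14 s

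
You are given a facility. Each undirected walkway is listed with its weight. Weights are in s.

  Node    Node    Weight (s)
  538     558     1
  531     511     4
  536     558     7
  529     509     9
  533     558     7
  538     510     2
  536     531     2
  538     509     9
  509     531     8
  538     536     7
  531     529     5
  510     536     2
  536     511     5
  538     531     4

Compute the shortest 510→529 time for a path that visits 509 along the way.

Shortest 510→509: 510–538–509 = 11
Shortest 509→529: 509–529 = 9
Total via 509: 11 + 9 = 20 s.

20 s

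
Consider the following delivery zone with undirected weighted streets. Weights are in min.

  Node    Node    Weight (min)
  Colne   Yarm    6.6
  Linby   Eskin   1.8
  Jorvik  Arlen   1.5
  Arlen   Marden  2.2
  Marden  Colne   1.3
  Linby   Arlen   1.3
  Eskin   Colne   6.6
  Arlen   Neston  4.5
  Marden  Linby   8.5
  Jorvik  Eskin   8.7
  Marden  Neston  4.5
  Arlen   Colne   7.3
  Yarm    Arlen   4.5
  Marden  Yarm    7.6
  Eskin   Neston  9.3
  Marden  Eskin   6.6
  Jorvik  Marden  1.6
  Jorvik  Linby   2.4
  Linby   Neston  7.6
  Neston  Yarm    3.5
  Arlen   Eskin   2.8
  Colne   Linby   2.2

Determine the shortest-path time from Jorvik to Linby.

2.4 min

Shortest distances from Jorvik:
Jorvik: 0
Arlen: 1.5  (via Jorvik)
Marden: 1.6  (via Jorvik)
Linby: 2.4  (via Jorvik)
Shortest route: Jorvik → Linby = 2.4 min.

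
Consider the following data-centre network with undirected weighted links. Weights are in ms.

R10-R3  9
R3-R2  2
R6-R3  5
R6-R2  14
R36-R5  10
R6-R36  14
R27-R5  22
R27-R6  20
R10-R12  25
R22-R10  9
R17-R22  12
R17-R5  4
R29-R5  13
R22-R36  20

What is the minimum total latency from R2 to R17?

32 ms

Enumerating some paths:
R2 - R3 - R6 - R36 - R5 - R17: 2+5+14+10+4 = 35
R2 - R3 - R10 - R22 - R17: 2+9+9+12 = 32
Cheapest is R2 - R3 - R10 - R22 - R17 at 32 ms.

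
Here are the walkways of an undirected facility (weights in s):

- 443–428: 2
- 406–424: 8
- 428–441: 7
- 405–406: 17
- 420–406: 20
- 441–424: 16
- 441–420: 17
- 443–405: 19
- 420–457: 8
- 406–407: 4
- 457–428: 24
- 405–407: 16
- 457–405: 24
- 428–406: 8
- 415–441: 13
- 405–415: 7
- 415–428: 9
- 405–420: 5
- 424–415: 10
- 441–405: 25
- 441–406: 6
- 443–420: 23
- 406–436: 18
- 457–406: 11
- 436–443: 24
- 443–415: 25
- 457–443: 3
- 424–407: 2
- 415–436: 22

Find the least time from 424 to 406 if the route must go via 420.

Shortest 424→420: 424–415–405–420 = 22
Best 420 to 406: 420–457–406 costing 19
Total via 420: 22 + 19 = 41 s.

41 s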